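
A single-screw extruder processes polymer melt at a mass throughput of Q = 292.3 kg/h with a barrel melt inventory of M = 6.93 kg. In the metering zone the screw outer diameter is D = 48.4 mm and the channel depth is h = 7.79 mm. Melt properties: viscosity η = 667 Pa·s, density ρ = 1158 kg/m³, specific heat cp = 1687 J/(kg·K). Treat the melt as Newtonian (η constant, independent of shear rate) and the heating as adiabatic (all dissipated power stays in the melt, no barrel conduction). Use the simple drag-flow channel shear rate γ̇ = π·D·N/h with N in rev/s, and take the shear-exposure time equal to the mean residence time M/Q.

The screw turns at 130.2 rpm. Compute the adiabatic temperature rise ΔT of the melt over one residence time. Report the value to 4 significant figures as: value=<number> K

Q_s = Q / 3600 = 292.3 / 3600 = 0.0811944 kg/s
Mean residence time: t_res = M/Q_s = 6.93 kg / 0.0811944 kg/s = 85.3507 s
Convert to SI: D = 0.0484 m, h = 0.00779 m, N = 130.2/60 = 2.17 rev/s
γ̇ = π·D·N / h = π · 0.0484 · 2.17 / 0.00779 = 42.3563 s⁻¹
ΔT = η·γ̇²·t_res / (ρ·cp) = 667 · (42.3563)² · 85.3507 / (1158 · 1687) = 52.281 K

value=52.28 K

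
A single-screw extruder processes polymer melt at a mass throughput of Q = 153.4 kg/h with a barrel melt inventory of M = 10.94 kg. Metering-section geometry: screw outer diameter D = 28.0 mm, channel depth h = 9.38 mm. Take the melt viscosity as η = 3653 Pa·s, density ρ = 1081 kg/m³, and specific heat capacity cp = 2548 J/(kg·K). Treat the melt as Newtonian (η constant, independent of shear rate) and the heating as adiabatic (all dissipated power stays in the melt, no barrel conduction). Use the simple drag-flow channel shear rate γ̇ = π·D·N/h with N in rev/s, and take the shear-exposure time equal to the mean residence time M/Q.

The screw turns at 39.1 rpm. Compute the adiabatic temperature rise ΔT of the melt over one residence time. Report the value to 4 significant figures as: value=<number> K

value=12.72 K

Throughput in SI: Q_s = 153.4 kg/h ÷ 3600 s/h = 0.0426111 kg/s
t_res = M / Q_s = 10.94 ÷ 0.0426111 = 256.741 s
Geometry in metres: D = 28.0 mm → 0.028 m, h = 9.38 mm → 0.00938 m; screw speed N = 39.1 rpm = 0.651667 rev/s
γ̇ = π·D·N / h = π · 0.028 · 0.651667 / 0.00938 = 6.11126 s⁻¹
Adiabatic rise: ΔT = η γ̇² t_res / (ρ cp) = 3653·(6.11126)²·256.741 / (1081·2548) = 12.7169 K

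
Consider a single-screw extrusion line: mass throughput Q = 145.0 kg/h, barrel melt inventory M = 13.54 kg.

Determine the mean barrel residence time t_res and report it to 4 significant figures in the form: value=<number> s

value=336.2 s

Convert throughput: Q = 145.0 kg/h = 145.0/3600 = 0.0402778 kg/s
Mean residence time: t_res = M/Q_s = 13.54 kg / 0.0402778 kg/s = 336.166 s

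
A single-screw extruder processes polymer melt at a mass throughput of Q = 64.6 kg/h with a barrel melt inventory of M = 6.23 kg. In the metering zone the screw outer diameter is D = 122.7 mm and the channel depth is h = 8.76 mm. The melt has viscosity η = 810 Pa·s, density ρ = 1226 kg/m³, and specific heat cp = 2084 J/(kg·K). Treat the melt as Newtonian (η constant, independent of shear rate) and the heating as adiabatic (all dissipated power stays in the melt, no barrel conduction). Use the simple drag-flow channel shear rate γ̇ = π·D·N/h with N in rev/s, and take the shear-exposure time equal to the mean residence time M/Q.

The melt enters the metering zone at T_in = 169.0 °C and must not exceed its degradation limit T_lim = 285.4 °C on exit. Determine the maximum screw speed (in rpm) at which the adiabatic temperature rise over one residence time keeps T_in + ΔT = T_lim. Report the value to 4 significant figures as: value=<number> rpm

Convert throughput: Q = 64.6 kg/h = 64.6/3600 = 0.0179444 kg/s
Mean residence time: t_res = M/Q_s = 6.23 kg / 0.0179444 kg/s = 347.183 s
Geometry in SI: D = 122.7 mm → 0.1227 m, h = 8.76 mm → 0.00876 m
Allowable rise: ΔT_a = T_lim − T_in = 285.4 − 169.0 = 116.4 K
Invert ΔT = ηγ̇²t_res/(ρcp) for γ̇: γ̇_max² = ΔT_a ρ cp / (η t_res) = 116.4·1226·2084 / (810·347.183) = 1057.54 s⁻²
γ̇_max = √1057.54 = 32.5199 s⁻¹
N_max = γ̇_max·h / (π·D) = 32.5199 · 0.00876 / (π · 0.1227) = 0.739024 rev/s = 44.3415 rpm

value=44.34 rpm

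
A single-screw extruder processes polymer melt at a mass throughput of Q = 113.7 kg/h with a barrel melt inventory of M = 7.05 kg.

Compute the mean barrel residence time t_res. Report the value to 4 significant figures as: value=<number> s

Convert throughput: Q = 113.7 kg/h = 113.7/3600 = 0.0315833 kg/s
Mean residence time: t_res = M/Q_s = 7.05 kg / 0.0315833 kg/s = 223.219 s

value=223.2 s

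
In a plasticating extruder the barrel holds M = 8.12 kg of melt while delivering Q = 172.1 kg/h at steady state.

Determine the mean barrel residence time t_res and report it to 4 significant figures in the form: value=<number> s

Throughput in SI: Q_s = 172.1 kg/h ÷ 3600 s/h = 0.0478056 kg/s
t_res = M / Q_s = 8.12 ÷ 0.0478056 = 169.855 s

value=169.9 s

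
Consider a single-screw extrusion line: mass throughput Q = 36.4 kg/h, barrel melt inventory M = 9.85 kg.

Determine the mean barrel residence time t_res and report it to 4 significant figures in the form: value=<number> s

value=974.2 s

Q_s = Q / 3600 = 36.4 / 3600 = 0.0101111 kg/s
t_res = M / Q_s = 9.85 / 0.0101111 = 974.176 s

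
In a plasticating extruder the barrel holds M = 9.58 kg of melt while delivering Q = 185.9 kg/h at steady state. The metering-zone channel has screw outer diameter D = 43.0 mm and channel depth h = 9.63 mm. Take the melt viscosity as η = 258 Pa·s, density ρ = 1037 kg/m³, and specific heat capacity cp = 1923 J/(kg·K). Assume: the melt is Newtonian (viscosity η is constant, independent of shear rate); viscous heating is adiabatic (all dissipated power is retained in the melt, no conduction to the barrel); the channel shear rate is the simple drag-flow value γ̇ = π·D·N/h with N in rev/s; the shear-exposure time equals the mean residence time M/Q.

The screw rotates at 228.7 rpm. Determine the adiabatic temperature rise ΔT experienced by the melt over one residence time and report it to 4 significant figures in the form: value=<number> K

Throughput in SI: Q_s = 185.9 kg/h ÷ 3600 s/h = 0.0516389 kg/s
Mean residence time: t_res = M/Q_s = 9.58 kg / 0.0516389 kg/s = 185.519 s
Convert to SI: D = 0.043 m, h = 0.00963 m, N = 228.7/60 = 3.81167 rev/s
Shear rate: γ̇ = πDN/h = π·0.043·3.81167/0.00963 = 53.4696 s⁻¹
ΔT = η·γ̇²·t_res/(ρ·cp) = [258 × 53.4696² × 185.519] / [1037 × 1923] = 68.6221 K

value=68.62 K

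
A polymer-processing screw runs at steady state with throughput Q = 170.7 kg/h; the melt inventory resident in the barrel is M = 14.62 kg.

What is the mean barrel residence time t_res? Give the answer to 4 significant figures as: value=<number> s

value=308.3 s

Throughput in SI: Q_s = 170.7 kg/h ÷ 3600 s/h = 0.0474167 kg/s
t_res = M / Q_s = 14.62 / 0.0474167 = 308.33 s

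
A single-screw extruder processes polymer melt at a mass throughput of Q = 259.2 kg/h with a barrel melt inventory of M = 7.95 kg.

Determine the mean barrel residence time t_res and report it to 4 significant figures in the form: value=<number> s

Q_s = Q / 3600 = 259.2 / 3600 = 0.072 kg/s
t_res = M / Q_s = 7.95 / 0.072 = 110.417 s

value=110.4 s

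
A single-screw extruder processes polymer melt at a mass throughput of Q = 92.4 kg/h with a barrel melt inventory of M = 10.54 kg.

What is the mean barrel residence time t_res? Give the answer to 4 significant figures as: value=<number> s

value=410.6 s

Throughput in SI: Q_s = 92.4 kg/h ÷ 3600 s/h = 0.0256667 kg/s
Mean residence time: t_res = M/Q_s = 10.54 kg / 0.0256667 kg/s = 410.649 s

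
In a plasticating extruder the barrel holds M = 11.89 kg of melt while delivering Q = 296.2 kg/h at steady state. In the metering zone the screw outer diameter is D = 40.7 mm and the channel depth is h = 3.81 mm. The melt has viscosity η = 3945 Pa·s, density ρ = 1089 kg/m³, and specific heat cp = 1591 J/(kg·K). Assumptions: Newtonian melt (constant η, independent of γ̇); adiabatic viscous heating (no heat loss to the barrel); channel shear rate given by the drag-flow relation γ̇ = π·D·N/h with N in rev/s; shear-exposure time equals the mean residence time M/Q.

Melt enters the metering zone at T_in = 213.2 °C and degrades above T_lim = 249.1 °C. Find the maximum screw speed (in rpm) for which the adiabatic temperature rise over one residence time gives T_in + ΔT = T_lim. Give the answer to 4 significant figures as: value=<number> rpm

Q_s = Q / 3600 = 296.2 / 3600 = 0.0822778 kg/s
Mean residence time: t_res = M/Q_s = 11.89 kg / 0.0822778 kg/s = 144.51 s
Convert to metres: D = 0.0407 m, h = 0.00381 m
ΔT_a = T_lim − T_in = 249.1 °C − 213.2 °C = 35.9 K
γ̇_max² = ΔT_a·ρ·cp/(η·t_res) = 35.9·1089·1591/(3945·144.51) = 109.105 s⁻²
Take the square root: γ̇_max = √(109.105) = 10.4454 s⁻¹
N_max = γ̇_max·h / (π·D) = 10.4454 · 0.00381 / (π · 0.0407) = 0.311246 rev/s = 18.6748 rpm

value=18.67 rpm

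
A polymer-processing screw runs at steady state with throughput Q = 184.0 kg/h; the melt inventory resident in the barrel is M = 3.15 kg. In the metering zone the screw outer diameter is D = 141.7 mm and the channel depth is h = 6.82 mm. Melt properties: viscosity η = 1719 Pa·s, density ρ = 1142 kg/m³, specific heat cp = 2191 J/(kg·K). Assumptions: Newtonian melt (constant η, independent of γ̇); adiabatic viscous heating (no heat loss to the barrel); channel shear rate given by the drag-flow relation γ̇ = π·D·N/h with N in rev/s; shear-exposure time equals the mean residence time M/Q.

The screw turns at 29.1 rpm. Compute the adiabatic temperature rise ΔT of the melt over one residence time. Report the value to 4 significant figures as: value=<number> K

value=42.43 K

Q_s = Q / 3600 = 184.0 / 3600 = 0.0511111 kg/s
t_res = M / Q_s = 3.15 / 0.0511111 = 61.6304 s
D = 141.7 mm = 0.1417 m;  h = 6.82 mm = 0.00682 m;  N = 29.1 rpm / 60 = 0.485 rev/s
γ̇ = π D N / h = (π)(0.1417)(0.485) / 0.00682 = 31.6575 s⁻¹
Adiabatic rise: ΔT = η γ̇² t_res / (ρ cp) = 1719·(31.6575)²·61.6304 / (1142·2191) = 42.4343 K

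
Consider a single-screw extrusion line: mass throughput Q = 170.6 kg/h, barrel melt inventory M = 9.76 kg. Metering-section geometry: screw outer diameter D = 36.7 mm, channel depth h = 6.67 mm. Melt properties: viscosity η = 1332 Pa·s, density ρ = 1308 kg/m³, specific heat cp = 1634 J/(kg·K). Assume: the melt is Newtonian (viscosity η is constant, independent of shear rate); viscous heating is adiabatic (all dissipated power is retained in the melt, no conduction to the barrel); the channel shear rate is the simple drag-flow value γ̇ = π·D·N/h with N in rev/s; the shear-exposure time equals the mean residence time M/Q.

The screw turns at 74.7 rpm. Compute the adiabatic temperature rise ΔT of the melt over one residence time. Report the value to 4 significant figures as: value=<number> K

Convert throughput: Q = 170.6 kg/h = 170.6/3600 = 0.0473889 kg/s
Mean residence time: t_res = M/Q_s = 9.76 kg / 0.0473889 kg/s = 205.955 s
Geometry in metres: D = 36.7 mm → 0.0367 m, h = 6.67 mm → 0.00667 m; screw speed N = 74.7 rpm = 1.245 rev/s
Shear rate: γ̇ = πDN/h = π·0.0367·1.245/0.00667 = 21.5209 s⁻¹
ΔT = η·γ̇²·t_res/(ρ·cp) = [1332 × 21.5209² × 205.955] / [1308 × 1634] = 59.4479 K

value=59.45 K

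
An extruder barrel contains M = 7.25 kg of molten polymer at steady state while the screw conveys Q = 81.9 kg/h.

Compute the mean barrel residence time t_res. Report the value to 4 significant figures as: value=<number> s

Convert throughput: Q = 81.9 kg/h = 81.9/3600 = 0.02275 kg/s
t_res = M / Q_s = 7.25 ÷ 0.02275 = 318.681 s

value=318.7 s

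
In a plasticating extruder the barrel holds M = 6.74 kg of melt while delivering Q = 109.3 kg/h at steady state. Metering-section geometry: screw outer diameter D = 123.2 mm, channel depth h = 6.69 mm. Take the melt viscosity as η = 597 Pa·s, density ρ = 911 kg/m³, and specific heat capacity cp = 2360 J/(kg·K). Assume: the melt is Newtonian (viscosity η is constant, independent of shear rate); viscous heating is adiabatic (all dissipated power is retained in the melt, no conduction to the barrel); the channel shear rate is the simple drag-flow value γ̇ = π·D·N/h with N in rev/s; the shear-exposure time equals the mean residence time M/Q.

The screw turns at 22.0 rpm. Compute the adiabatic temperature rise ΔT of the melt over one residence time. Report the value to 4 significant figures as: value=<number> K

Convert throughput: Q = 109.3 kg/h = 109.3/3600 = 0.0303611 kg/s
Mean residence time: t_res = M/Q_s = 6.74 kg / 0.0303611 kg/s = 221.995 s
Convert to SI: D = 0.1232 m, h = 0.00669 m, N = 22.0/60 = 0.366667 rev/s
γ̇ = π·D·N / h = π · 0.1232 · 0.366667 / 0.00669 = 21.2132 s⁻¹
Adiabatic rise: ΔT = η γ̇² t_res / (ρ cp) = 597·(21.2132)²·221.995 / (911·2360) = 27.7395 K

value=27.74 K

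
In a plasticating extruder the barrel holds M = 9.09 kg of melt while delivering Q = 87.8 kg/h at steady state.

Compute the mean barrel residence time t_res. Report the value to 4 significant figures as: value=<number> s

value=372.7 s

Q_s = Q / 3600 = 87.8 / 3600 = 0.0243889 kg/s
t_res = M / Q_s = 9.09 ÷ 0.0243889 = 372.711 s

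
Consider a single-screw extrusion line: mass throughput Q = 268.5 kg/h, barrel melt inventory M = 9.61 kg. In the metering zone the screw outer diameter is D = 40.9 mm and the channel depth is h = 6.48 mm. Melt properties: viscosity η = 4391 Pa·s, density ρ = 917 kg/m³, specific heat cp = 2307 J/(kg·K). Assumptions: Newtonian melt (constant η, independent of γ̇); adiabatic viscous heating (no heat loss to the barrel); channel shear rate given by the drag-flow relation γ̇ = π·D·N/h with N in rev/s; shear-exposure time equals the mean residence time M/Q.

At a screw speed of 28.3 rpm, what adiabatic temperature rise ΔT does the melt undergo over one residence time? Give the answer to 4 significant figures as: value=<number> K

value=23.39 K

Throughput in SI: Q_s = 268.5 kg/h ÷ 3600 s/h = 0.0745833 kg/s
Mean residence time: t_res = M/Q_s = 9.61 kg / 0.0745833 kg/s = 128.849 s
Geometry in metres: D = 40.9 mm → 0.0409 m, h = 6.48 mm → 0.00648 m; screw speed N = 28.3 rpm = 0.471667 rev/s
Shear rate: γ̇ = πDN/h = π·0.0409·0.471667/0.00648 = 9.35262 s⁻¹
Adiabatic rise: ΔT = η γ̇² t_res / (ρ cp) = 4391·(9.35262)²·128.849 / (917·2307) = 23.3935 K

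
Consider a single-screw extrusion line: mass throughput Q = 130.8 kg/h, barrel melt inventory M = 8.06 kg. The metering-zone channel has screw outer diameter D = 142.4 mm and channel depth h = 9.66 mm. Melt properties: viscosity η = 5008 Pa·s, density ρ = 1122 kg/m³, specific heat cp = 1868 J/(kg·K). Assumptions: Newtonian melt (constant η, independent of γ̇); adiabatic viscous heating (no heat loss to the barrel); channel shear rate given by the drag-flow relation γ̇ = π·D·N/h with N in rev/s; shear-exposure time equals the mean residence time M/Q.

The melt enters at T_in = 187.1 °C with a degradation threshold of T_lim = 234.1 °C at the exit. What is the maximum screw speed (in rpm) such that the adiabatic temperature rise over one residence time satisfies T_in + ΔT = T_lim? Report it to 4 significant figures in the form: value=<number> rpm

value=12.20 rpm

Throughput in SI: Q_s = 130.8 kg/h ÷ 3600 s/h = 0.0363333 kg/s
t_res = M / Q_s = 8.06 / 0.0363333 = 221.835 s
D = 142.4 mm = 0.1424 m;  h = 9.66 mm = 0.00966 m
ΔT_a = T_lim − T_in = 234.1 − 187.1 = 47 K
Invert ΔT = ηγ̇²t_res/(ρcp) for γ̇: γ̇_max² = ΔT_a ρ cp / (η t_res) = 47·1122·1868 / (5008·221.835) = 88.6693 s⁻²
Take the square root: γ̇_max = √(88.6693) = 9.41644 s⁻¹
N_max = γ̇_max·h / (π·D) = 9.41644 · 0.00966 / (π · 0.1424) = 0.203331 rev/s = 12.1999 rpm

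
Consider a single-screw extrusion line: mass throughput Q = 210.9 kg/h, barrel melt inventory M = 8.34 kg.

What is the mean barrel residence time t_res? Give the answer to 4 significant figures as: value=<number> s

Throughput in SI: Q_s = 210.9 kg/h ÷ 3600 s/h = 0.0585833 kg/s
Mean residence time: t_res = M/Q_s = 8.34 kg / 0.0585833 kg/s = 142.361 s

value=142.4 s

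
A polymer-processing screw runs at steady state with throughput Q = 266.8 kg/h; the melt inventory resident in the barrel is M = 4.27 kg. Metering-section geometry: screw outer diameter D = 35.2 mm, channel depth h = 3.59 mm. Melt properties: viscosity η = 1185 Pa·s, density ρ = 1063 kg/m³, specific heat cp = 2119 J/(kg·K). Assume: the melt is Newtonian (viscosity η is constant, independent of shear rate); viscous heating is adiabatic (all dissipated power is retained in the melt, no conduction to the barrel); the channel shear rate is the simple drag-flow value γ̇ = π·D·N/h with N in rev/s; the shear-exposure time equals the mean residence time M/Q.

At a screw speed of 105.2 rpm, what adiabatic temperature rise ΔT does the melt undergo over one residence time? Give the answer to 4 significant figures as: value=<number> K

value=88.41 K

Convert throughput: Q = 266.8 kg/h = 266.8/3600 = 0.0741111 kg/s
t_res = M / Q_s = 4.27 / 0.0741111 = 57.6162 s
Geometry in metres: D = 35.2 mm → 0.0352 m, h = 3.59 mm → 0.00359 m; screw speed N = 105.2 rpm = 1.75333 rev/s
γ̇ = π D N / h = (π)(0.0352)(1.75333) / 0.00359 = 54.0086 s⁻¹
ΔT = η·γ̇²·t_res/(ρ·cp) = [1185 × 54.0086² × 57.6162] / [1063 × 2119] = 88.4146 K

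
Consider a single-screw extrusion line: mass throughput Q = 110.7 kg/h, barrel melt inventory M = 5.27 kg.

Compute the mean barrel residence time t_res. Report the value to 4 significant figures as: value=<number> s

value=171.4 s

Convert throughput: Q = 110.7 kg/h = 110.7/3600 = 0.03075 kg/s
Mean residence time: t_res = M/Q_s = 5.27 kg / 0.03075 kg/s = 171.382 s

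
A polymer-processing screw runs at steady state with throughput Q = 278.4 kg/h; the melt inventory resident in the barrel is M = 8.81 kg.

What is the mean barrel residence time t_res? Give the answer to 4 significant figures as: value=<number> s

Convert throughput: Q = 278.4 kg/h = 278.4/3600 = 0.0773333 kg/s
t_res = M / Q_s = 8.81 / 0.0773333 = 113.922 s

value=113.9 s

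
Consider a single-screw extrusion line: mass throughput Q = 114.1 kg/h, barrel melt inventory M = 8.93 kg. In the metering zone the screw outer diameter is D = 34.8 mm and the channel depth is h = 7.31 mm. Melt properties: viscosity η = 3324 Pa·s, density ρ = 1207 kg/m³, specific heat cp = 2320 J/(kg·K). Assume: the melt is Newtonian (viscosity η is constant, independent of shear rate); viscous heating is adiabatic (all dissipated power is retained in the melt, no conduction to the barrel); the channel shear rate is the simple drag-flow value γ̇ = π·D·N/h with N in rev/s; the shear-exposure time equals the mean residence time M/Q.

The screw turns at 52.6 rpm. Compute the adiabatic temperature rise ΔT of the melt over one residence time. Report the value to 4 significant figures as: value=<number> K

Throughput in SI: Q_s = 114.1 kg/h ÷ 3600 s/h = 0.0316944 kg/s
Mean residence time: t_res = M/Q_s = 8.93 kg / 0.0316944 kg/s = 281.753 s
Convert to SI: D = 0.0348 m, h = 0.00731 m, N = 52.6/60 = 0.876667 rev/s
γ̇ = π·D·N / h = π · 0.0348 · 0.876667 / 0.00731 = 13.1113 s⁻¹
Adiabatic rise: ΔT = η γ̇² t_res / (ρ cp) = 3324·(13.1113)²·281.753 / (1207·2320) = 57.4945 K

value=57.49 K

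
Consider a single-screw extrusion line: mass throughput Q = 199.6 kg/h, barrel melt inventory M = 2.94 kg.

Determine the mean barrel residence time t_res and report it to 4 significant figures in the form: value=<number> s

value=53.03 s

Q_s = Q / 3600 = 199.6 / 3600 = 0.0554444 kg/s
t_res = M / Q_s = 2.94 ÷ 0.0554444 = 53.0261 s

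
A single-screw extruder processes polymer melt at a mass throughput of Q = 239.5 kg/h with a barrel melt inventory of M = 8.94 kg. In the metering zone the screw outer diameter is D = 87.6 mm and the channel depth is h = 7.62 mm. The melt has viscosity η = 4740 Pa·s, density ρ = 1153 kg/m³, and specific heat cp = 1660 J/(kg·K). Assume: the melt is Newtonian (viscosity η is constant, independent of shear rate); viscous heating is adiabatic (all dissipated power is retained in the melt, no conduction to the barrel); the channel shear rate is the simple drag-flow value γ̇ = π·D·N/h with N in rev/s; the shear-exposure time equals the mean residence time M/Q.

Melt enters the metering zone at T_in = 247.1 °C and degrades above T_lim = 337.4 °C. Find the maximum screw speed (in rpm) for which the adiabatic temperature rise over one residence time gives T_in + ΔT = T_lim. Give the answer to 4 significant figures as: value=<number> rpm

value=27.37 rpm

Throughput in SI: Q_s = 239.5 kg/h ÷ 3600 s/h = 0.0665278 kg/s
t_res = M / Q_s = 8.94 / 0.0665278 = 134.38 s
D = 87.6 mm = 0.0876 m;  h = 7.62 mm = 0.00762 m
Allowable rise: ΔT_a = T_lim − T_in = 337.4 − 247.1 = 90.3 K
γ̇_max² = ΔT_a·ρ·cp/(η·t_res) = 90.3·1153·1660/(4740·134.38) = 271.339 s⁻²
γ̇_max = sqrt(271.339) = 16.4724 s⁻¹
N_max = γ̇_max h / (πD) = 16.4724·0.00762/(π·0.0876) = 0.456097 rev/s → ×60 = 27.3658 rpm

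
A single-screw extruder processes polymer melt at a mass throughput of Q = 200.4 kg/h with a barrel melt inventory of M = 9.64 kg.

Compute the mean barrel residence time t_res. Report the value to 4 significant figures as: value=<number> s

value=173.2 s

Throughput in SI: Q_s = 200.4 kg/h ÷ 3600 s/h = 0.0556667 kg/s
t_res = M / Q_s = 9.64 / 0.0556667 = 173.174 s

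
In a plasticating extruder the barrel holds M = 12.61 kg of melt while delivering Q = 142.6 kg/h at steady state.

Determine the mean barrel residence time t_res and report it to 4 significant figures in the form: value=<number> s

value=318.3 s

Convert throughput: Q = 142.6 kg/h = 142.6/3600 = 0.0396111 kg/s
t_res = M / Q_s = 12.61 / 0.0396111 = 318.345 s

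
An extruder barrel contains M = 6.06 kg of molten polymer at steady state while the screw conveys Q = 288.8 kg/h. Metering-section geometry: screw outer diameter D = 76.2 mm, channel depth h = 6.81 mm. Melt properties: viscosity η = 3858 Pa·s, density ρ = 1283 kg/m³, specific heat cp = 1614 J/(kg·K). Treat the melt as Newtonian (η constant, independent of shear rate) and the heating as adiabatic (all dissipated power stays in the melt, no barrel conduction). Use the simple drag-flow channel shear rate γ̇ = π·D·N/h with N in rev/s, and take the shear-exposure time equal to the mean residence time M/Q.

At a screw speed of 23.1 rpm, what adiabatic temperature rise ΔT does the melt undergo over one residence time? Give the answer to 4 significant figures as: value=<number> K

Throughput in SI: Q_s = 288.8 kg/h ÷ 3600 s/h = 0.0802222 kg/s
t_res = M / Q_s = 6.06 ÷ 0.0802222 = 75.5402 s
Geometry in metres: D = 76.2 mm → 0.0762 m, h = 6.81 mm → 0.00681 m; screw speed N = 23.1 rpm = 0.385 rev/s
Shear rate: γ̇ = πDN/h = π·0.0762·0.385/0.00681 = 13.5338 s⁻¹
ΔT = η·γ̇²·t_res/(ρ·cp) = [3858 × 13.5338² × 75.5402] / [1283 × 1614] = 25.7779 K

value=25.78 K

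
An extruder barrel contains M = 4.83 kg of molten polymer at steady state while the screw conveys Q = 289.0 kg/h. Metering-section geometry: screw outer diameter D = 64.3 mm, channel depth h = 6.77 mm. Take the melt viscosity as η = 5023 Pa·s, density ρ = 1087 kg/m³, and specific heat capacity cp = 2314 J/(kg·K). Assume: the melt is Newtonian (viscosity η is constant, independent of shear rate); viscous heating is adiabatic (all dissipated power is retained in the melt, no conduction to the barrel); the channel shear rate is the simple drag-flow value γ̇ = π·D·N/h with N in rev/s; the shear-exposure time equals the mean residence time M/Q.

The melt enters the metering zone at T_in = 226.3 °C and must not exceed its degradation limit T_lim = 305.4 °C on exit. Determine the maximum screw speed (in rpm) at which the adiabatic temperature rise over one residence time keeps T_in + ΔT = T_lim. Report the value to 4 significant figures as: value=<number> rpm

value=51.59 rpm

Q_s = Q / 3600 = 289.0 / 3600 = 0.0802778 kg/s
t_res = M / Q_s = 4.83 / 0.0802778 = 60.1661 s
Convert to metres: D = 0.0643 m, h = 0.00677 m
ΔT_a = T_lim − T_in = 305.4 °C − 226.3 °C = 79.1 K
γ̇_max² = ΔT_a·ρ·cp / (η·t_res) = [79.1 × 1087 × 2314] / [5023 × 60.1661] = 658.346 s⁻²
γ̇_max = √658.346 = 25.6583 s⁻¹
N_max = γ̇_max·h / (π·D) = 25.6583 · 0.00677 / (π · 0.0643) = 0.859914 rev/s = 51.5948 rpm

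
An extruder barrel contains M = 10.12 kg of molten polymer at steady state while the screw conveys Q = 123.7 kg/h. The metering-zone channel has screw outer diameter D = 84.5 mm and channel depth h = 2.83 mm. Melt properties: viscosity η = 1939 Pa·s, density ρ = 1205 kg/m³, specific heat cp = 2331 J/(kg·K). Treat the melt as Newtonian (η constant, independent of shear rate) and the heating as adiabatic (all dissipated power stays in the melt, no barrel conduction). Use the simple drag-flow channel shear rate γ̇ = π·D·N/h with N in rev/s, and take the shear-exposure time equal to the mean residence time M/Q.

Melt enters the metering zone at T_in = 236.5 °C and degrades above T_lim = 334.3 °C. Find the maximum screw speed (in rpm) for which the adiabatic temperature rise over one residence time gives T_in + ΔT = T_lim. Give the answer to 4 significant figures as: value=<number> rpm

Convert throughput: Q = 123.7 kg/h = 123.7/3600 = 0.0343611 kg/s
Mean residence time: t_res = M/Q_s = 10.12 kg / 0.0343611 kg/s = 294.519 s
D = 84.5 mm = 0.0845 m;  h = 2.83 mm = 0.00283 m
Allowable rise: ΔT_a = T_lim − T_in = 334.3 − 236.5 = 97.8 K
Invert ΔT = ηγ̇²t_res/(ρcp) for γ̇: γ̇_max² = ΔT_a ρ cp / (η t_res) = 97.8·1205·2331 / (1939·294.519) = 481.035 s⁻²
Take the square root: γ̇_max = √(481.035) = 21.9325 s⁻¹
N_max = γ̇_max·h / (π·D) = 21.9325 · 0.00283 / (π · 0.0845) = 0.233813 rev/s = 14.0288 rpm

value=14.03 rpm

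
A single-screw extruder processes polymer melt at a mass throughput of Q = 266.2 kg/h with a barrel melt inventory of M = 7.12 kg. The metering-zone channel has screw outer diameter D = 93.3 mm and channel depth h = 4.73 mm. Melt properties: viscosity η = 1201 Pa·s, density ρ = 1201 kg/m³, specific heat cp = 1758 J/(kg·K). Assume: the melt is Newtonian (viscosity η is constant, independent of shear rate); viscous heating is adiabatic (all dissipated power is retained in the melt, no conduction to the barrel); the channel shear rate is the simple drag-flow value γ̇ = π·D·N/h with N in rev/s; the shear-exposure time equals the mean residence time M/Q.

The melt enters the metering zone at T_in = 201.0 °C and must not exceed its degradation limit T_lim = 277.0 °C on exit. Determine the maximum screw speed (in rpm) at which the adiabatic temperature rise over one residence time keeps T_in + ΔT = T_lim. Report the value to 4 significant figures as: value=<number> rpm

value=36.07 rpm

Q_s = Q / 3600 = 266.2 / 3600 = 0.0739444 kg/s
t_res = M / Q_s = 7.12 ÷ 0.0739444 = 96.2885 s
Geometry in SI: D = 93.3 mm → 0.0933 m, h = 4.73 mm → 0.00473 m
ΔT_a = T_lim − T_in = 277.0 − 201.0 = 76 K
γ̇_max² = ΔT_a·ρ·cp/(η·t_res) = 76·1201·1758/(1201·96.2885) = 1387.58 s⁻²
Take the square root: γ̇_max = √(1387.58) = 37.2502 s⁻¹
Solve γ̇ = πDN/h for N: N_max = γ̇_max·h/(π·D) = 37.2502 × 0.00473 / (π × 0.0933) = 0.601116 rev/s = 36.067 rpm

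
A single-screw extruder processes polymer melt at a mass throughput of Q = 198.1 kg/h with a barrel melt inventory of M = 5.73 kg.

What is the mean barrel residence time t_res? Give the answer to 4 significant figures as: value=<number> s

Q_s = Q / 3600 = 198.1 / 3600 = 0.0550278 kg/s
t_res = M / Q_s = 5.73 ÷ 0.0550278 = 104.129 s

value=104.1 s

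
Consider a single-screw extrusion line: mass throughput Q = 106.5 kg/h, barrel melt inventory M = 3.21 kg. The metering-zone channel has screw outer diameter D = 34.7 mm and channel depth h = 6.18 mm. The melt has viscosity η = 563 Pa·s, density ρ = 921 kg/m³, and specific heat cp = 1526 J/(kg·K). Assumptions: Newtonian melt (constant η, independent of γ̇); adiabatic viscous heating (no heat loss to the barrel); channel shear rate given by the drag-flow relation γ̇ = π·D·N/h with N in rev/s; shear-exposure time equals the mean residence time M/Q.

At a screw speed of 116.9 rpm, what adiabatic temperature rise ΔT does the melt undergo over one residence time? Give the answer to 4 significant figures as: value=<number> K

value=51.34 K

Throughput in SI: Q_s = 106.5 kg/h ÷ 3600 s/h = 0.0295833 kg/s
t_res = M / Q_s = 3.21 ÷ 0.0295833 = 108.507 s
Convert to SI: D = 0.0347 m, h = 0.00618 m, N = 116.9/60 = 1.94833 rev/s
γ̇ = π D N / h = (π)(0.0347)(1.94833) / 0.00618 = 34.368 s⁻¹
ΔT = η·γ̇²·t_res/(ρ·cp) = [563 × 34.368² × 108.507] / [921 × 1526] = 51.3405 K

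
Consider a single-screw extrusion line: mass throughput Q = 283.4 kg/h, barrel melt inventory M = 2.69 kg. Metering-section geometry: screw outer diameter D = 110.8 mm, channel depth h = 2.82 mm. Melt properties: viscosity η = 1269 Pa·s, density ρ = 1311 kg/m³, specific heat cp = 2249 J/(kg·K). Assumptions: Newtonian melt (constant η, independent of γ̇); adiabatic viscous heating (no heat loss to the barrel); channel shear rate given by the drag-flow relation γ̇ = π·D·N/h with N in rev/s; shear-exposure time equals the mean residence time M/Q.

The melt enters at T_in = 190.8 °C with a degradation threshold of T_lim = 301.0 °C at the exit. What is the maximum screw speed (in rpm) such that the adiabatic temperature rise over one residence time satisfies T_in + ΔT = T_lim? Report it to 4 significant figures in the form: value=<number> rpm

value=42.08 rpm

Convert throughput: Q = 283.4 kg/h = 283.4/3600 = 0.0787222 kg/s
t_res = M / Q_s = 2.69 / 0.0787222 = 34.1708 s
Convert to metres: D = 0.1108 m, h = 0.00282 m
ΔT_a = T_lim − T_in = 301.0 °C − 190.8 °C = 110.2 K
γ̇_max² = ΔT_a·ρ·cp/(η·t_res) = 110.2·1311·2249/(1269·34.1708) = 7493.03 s⁻²
Take the square root: γ̇_max = √(7493.03) = 86.5623 s⁻¹
N_max = γ̇_max·h / (π·D) = 86.5623 · 0.00282 / (π · 0.1108) = 0.701275 rev/s = 42.0765 rpm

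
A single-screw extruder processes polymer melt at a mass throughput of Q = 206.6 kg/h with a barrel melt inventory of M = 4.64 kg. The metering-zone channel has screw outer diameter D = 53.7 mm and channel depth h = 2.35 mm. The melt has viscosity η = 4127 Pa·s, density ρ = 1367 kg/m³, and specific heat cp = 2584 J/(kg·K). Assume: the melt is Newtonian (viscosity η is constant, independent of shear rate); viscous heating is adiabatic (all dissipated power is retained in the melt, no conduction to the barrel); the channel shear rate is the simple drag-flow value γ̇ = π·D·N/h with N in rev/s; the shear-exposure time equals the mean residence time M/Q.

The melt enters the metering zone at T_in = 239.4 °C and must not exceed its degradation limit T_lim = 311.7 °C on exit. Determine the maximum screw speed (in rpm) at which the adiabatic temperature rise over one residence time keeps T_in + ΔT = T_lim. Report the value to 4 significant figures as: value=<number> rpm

value=23.12 rpm

Convert throughput: Q = 206.6 kg/h = 206.6/3600 = 0.0573889 kg/s
t_res = M / Q_s = 4.64 / 0.0573889 = 80.8519 s
Geometry in SI: D = 53.7 mm → 0.0537 m, h = 2.35 mm → 0.00235 m
ΔT_a = T_lim − T_in = 311.7 − 239.4 = 72.3 K
γ̇_max² = ΔT_a·ρ·cp / (η·t_res) = [72.3 × 1367 × 2584] / [4127 × 80.8519] = 765.376 s⁻²
γ̇_max = sqrt(765.376) = 27.6654 s⁻¹
N_max = γ̇_max·h / (π·D) = 27.6654 · 0.00235 / (π · 0.0537) = 0.385373 rev/s = 23.1224 rpm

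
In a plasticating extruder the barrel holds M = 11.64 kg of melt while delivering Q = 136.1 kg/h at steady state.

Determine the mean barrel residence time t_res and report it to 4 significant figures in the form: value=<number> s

value=307.9 s

Throughput in SI: Q_s = 136.1 kg/h ÷ 3600 s/h = 0.0378056 kg/s
t_res = M / Q_s = 11.64 / 0.0378056 = 307.891 s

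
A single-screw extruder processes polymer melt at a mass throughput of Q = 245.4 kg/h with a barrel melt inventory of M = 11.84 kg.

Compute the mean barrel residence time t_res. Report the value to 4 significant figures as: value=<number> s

Throughput in SI: Q_s = 245.4 kg/h ÷ 3600 s/h = 0.0681667 kg/s
Mean residence time: t_res = M/Q_s = 11.84 kg / 0.0681667 kg/s = 173.692 s

value=173.7 s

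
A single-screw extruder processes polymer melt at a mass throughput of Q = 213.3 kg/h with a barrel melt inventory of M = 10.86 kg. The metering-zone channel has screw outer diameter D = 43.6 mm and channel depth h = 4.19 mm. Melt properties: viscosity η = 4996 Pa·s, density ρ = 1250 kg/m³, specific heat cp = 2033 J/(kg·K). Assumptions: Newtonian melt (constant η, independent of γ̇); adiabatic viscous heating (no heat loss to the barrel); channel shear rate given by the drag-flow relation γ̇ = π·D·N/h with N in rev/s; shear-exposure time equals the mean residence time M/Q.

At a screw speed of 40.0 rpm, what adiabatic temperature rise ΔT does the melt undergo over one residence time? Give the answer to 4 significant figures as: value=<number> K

value=171.2 K

Throughput in SI: Q_s = 213.3 kg/h ÷ 3600 s/h = 0.05925 kg/s
t_res = M / Q_s = 10.86 / 0.05925 = 183.291 s
Geometry in metres: D = 43.6 mm → 0.0436 m, h = 4.19 mm → 0.00419 m; screw speed N = 40.0 rpm = 0.666667 rev/s
Shear rate: γ̇ = πDN/h = π·0.0436·0.666667/0.00419 = 21.7937 s⁻¹
ΔT = η·γ̇²·t_res / (ρ·cp) = 4996 · (21.7937)² · 183.291 / (1250 · 2033) = 171.151 K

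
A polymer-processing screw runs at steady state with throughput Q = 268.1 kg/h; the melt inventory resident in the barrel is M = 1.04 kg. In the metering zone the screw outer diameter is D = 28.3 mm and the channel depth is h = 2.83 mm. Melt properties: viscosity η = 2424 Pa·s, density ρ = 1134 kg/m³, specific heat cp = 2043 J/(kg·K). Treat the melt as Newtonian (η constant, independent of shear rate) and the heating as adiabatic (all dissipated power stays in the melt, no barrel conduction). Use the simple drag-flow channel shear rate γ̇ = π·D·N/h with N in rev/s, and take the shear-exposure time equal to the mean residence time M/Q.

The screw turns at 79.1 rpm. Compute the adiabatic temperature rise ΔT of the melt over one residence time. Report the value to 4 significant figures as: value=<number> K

value=25.06 K

Convert throughput: Q = 268.1 kg/h = 268.1/3600 = 0.0744722 kg/s
t_res = M / Q_s = 1.04 / 0.0744722 = 13.9649 s
D = 28.3 mm = 0.0283 m;  h = 2.83 mm = 0.00283 m;  N = 79.1 rpm / 60 = 1.31833 rev/s
γ̇ = π D N / h = (π)(0.0283)(1.31833) / 0.00283 = 41.4167 s⁻¹
ΔT = η·γ̇²·t_res/(ρ·cp) = [2424 × 41.4167² × 13.9649] / [1134 × 2043] = 25.0634 K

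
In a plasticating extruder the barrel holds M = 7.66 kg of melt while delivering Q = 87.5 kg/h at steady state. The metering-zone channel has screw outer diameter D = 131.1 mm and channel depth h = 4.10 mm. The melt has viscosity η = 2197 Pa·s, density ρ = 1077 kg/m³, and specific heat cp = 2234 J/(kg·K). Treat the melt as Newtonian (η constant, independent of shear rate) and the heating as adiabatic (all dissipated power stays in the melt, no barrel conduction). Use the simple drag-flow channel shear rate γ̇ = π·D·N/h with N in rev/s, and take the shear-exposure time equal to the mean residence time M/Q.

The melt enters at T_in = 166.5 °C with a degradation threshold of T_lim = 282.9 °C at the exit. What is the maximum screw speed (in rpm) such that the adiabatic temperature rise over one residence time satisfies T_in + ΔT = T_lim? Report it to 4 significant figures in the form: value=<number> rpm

Convert throughput: Q = 87.5 kg/h = 87.5/3600 = 0.0243056 kg/s
t_res = M / Q_s = 7.66 ÷ 0.0243056 = 315.154 s
D = 131.1 mm = 0.1311 m;  h = 4.10 mm = 0.0041 m
Allowable rise: ΔT_a = T_lim − T_in = 282.9 − 166.5 = 116.4 K
γ̇_max² = ΔT_a·ρ·cp / (η·t_res) = [116.4 × 1077 × 2234] / [2197 × 315.154] = 404.481 s⁻²
γ̇_max = sqrt(404.481) = 20.1117 s⁻¹
N_max = γ̇_max·h / (π·D) = 20.1117 · 0.0041 / (π · 0.1311) = 0.200208 rev/s = 12.0125 rpm

value=12.01 rpm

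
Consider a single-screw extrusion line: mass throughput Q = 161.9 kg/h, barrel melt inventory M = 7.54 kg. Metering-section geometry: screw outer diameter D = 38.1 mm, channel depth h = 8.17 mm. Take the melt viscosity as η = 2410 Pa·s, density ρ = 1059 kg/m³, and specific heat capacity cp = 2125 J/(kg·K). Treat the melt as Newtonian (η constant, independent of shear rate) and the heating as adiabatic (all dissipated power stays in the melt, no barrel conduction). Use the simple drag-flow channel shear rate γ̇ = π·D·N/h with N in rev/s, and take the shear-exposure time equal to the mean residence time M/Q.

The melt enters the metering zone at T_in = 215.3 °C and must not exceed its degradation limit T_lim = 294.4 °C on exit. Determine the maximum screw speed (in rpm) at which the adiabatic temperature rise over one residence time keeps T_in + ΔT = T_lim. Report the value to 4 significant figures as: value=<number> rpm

Q_s = Q / 3600 = 161.9 / 3600 = 0.0449722 kg/s
t_res = M / Q_s = 7.54 ÷ 0.0449722 = 167.659 s
Convert to metres: D = 0.0381 m, h = 0.00817 m
ΔT_a = T_lim − T_in = 294.4 °C − 215.3 °C = 79.1 K
Invert ΔT = ηγ̇²t_res/(ρcp) for γ̇: γ̇_max² = ΔT_a ρ cp / (η t_res) = 79.1·1059·2125 / (2410·167.659) = 440.542 s⁻²
Take the square root: γ̇_max = √(440.542) = 20.9891 s⁻¹
N_max = γ̇_max·h / (π·D) = 20.9891 · 0.00817 / (π · 0.0381) = 1.43265 rev/s = 85.9592 rpm

value=85.96 rpm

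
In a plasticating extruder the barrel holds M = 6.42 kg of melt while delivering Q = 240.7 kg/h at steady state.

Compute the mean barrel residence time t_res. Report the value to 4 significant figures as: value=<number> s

value=96.02 s

Convert throughput: Q = 240.7 kg/h = 240.7/3600 = 0.0668611 kg/s
t_res = M / Q_s = 6.42 / 0.0668611 = 96.0199 s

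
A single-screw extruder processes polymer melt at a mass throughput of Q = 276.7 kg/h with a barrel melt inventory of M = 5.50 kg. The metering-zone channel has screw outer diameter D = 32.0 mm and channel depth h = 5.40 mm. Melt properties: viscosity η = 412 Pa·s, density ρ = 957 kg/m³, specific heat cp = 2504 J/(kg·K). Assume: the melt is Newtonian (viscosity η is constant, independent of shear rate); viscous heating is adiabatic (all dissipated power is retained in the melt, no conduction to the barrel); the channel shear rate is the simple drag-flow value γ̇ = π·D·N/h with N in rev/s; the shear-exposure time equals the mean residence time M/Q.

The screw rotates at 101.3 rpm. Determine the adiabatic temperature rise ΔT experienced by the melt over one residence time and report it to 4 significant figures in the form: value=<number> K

value=12.15 K

Q_s = Q / 3600 = 276.7 / 3600 = 0.0768611 kg/s
t_res = M / Q_s = 5.50 / 0.0768611 = 71.5576 s
Convert to SI: D = 0.032 m, h = 0.0054 m, N = 101.3/60 = 1.68833 rev/s
γ̇ = π D N / h = (π)(0.032)(1.68833) / 0.0054 = 31.4314 s⁻¹
Adiabatic rise: ΔT = η γ̇² t_res / (ρ cp) = 412·(31.4314)²·71.5576 / (957·2504) = 12.1545 K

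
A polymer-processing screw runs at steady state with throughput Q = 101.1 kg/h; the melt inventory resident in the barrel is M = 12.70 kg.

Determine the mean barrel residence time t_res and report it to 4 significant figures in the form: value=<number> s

Throughput in SI: Q_s = 101.1 kg/h ÷ 3600 s/h = 0.0280833 kg/s
t_res = M / Q_s = 12.70 ÷ 0.0280833 = 452.226 s

value=452.2 s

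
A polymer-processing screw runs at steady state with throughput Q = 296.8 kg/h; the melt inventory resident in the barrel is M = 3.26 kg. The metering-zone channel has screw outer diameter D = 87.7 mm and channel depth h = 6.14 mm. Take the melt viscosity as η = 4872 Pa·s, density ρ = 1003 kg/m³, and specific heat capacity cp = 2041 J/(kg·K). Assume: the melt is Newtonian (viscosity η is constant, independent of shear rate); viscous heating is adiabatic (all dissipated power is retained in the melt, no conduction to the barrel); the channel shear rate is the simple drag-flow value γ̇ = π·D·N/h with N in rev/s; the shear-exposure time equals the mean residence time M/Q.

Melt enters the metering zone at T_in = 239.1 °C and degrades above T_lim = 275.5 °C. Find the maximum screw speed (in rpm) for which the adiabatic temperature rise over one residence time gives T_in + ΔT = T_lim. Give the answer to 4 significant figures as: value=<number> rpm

Throughput in SI: Q_s = 296.8 kg/h ÷ 3600 s/h = 0.0824444 kg/s
Mean residence time: t_res = M/Q_s = 3.26 kg / 0.0824444 kg/s = 39.5418 s
Geometry in SI: D = 87.7 mm → 0.0877 m, h = 6.14 mm → 0.00614 m
Allowable rise: ΔT_a = T_lim − T_in = 275.5 − 239.1 = 36.4 K
Invert ΔT = ηγ̇²t_res/(ρcp) for γ̇: γ̇_max² = ΔT_a ρ cp / (η t_res) = 36.4·1003·2041 / (4872·39.5418) = 386.796 s⁻²
γ̇_max = sqrt(386.796) = 19.6671 s⁻¹
N_max = γ̇_max·h / (π·D) = 19.6671 · 0.00614 / (π · 0.0877) = 0.438288 rev/s = 26.2973 rpm

value=26.30 rpm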